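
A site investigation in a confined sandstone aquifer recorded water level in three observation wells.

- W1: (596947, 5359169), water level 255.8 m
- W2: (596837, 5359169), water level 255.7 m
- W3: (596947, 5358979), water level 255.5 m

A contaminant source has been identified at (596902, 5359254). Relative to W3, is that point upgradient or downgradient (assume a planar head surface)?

upgradient

∂h/∂x = (255.7 − 255.8) / (596837 − 596947) = +0.0009091
∂h/∂y = (255.5 − 255.8) / (5358979 − 5359169) = +0.001579
Head at (596902, 5359254) = 255.8 + (+0.0009091)·(-45) + (+0.001579)·(85) = 255.89 m.
That is higher than the 255.5 m at W3, so the point is upgradient.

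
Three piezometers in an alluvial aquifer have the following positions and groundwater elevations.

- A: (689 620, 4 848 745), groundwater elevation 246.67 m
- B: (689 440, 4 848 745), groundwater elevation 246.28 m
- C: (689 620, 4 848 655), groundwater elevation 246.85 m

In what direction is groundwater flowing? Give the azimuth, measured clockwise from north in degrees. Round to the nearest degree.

313°

∂h/∂x = (246.28 − 246.67) / (689440 − 689620) = +0.002167
∂h/∂y = (246.85 − 246.67) / (4848655 − 4848745) = -0.002000
Flow direction (−∇h) has components (-0.002167 E, +0.002000 N).
Azimuth = atan2(E, N) = atan2(-0.002167, +0.002000) = 312.7° ≈ 313°.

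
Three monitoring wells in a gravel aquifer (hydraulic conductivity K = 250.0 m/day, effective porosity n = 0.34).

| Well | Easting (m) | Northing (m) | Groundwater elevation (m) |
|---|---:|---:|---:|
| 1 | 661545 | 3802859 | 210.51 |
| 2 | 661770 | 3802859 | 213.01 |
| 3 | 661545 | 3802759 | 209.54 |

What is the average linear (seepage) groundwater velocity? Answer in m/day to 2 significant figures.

∂h/∂x = (213.01 − 210.51) / (661770 − 661545) = +0.01111
∂h/∂y = (209.54 − 210.51) / (3802759 − 3802859) = +0.009700
|∇h| = √(0.01111² + 0.009700²) = 0.01475
Seepage velocity v = K·i/n = 250.0 × 0.01475 / 0.34 = 10.85 m/day.

11 m/day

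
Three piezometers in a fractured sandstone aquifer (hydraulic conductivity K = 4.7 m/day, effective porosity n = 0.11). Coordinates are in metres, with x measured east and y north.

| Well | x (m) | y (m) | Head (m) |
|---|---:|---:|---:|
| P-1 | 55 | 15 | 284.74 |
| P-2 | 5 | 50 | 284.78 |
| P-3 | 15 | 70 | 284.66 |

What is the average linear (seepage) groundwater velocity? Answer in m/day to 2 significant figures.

0.24 m/day

With h = a·x + b·y + c and P-1 as origin, the differences give:
  (-50)·a + 35·b = +0.04
  (-40)·a + 55·b = -0.08
Eliminate b (×55 and ×35, subtract): -1350·a = 5.000 → a = ∂h/∂x = -0.003704
Back-substitute: b = ∂h/∂y = -0.004148.
|∇h| = √(-0.003704² + -0.004148²) = 0.005561
Seepage velocity v = K·i/n = 4.7 × 0.005561 / 0.11 = 0.2376 m/day.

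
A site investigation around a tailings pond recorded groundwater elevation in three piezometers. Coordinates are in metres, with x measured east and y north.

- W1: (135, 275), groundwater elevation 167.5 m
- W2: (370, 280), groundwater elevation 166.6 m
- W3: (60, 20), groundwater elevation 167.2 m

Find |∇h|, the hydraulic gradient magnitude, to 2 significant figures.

Taking W1 as reference: W2−W1 = (235, 5, -0.9); W3−W1 = (-75, -255, -0.3).
Solve a·Δx + b·Δy = Δh: det = 235·(-255) − (-75)·5 = -59550.
∂h/∂x = [(-0.9)·(-255) − (-0.3)·5] / -59550 = -0.003879
∂h/∂y = [235·(-0.3) − (-75)·(-0.9)] / -59550 = +0.002317
|∇h| = √(-0.003879² + 0.002317²) = 0.004518

0.0045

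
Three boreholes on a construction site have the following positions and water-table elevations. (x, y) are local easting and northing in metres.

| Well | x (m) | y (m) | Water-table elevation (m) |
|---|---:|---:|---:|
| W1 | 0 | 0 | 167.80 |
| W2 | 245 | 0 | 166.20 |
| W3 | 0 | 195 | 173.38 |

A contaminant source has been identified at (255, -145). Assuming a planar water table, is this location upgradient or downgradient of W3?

∂h/∂x = (166.20 − 167.80) / (245 − 0) = -0.006531
∂h/∂y = (173.38 − 167.80) / (195 − 0) = +0.02862
Head at (255, -145) = 167.80 + (-0.006531)·(255) + (+0.02862)·(-145) = 161.99 m.
That is lower than the 173.38 m at W3, so the point is downgradient.

downgradient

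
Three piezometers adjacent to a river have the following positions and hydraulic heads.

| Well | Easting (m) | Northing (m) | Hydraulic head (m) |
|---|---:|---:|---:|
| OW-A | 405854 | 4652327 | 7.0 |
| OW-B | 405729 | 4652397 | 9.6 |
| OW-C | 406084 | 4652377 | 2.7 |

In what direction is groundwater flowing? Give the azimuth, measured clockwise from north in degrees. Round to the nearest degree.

Taking OW-A as reference: OW-B−OW-A = (-125, 70, +2.6); OW-C−OW-A = (230, 50, -4.3).
Determinant of the coordinate differences = (-125)·50 − 230·70 = -22350.
∂h/∂x = [(+2.6)·50 − (-4.3)·70] / -22350 = -0.01928
∂h/∂y = [(-125)·(-4.3) − 230·(+2.6)] / -22350 = +0.002707
Flow direction (−∇h) has components (+0.01928 E, -0.002707 N).
Azimuth = atan2(E, N) = atan2(+0.01928, -0.002707) = 98.0° ≈ 098°.

098°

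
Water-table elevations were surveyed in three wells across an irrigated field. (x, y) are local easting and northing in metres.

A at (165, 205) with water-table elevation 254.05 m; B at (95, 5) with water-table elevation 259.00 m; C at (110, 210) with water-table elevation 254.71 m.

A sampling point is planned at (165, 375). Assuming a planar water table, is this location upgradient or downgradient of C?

With h = a·x + b·y + c and A as origin, the differences give:
  (-70)·a + (-200)·b = +4.95
  (-55)·a + 5·b = +0.66
Eliminate b (×5 and ×(-200), subtract): -11350·a = 156.750 → a = ∂h/∂x = -0.01381
Back-substitute: b = ∂h/∂y = -0.01992.
Head at (165, 375) = 254.05 + (-0.01381)·(0) + (-0.01992)·(170) = 250.66 m.
That is lower than the 254.71 m at C, so the point is downgradient.

downgradient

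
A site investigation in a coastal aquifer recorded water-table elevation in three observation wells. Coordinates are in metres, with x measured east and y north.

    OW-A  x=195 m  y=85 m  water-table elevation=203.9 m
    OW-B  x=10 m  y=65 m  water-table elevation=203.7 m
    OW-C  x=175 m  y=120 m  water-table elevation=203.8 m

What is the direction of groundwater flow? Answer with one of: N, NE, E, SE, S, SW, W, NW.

Differences from OW-A: to OW-B (Δx, Δy, Δh) = (-185, -20, -0.2); to OW-C = (-20, 35, -0.1).
Solve a·Δx + b·Δy = Δh: det = (-185)·35 − (-20)·(-20) = -6875.
∂h/∂x = [(-0.2)·35 − (-0.1)·(-20)] / -6875 = +0.001309
∂h/∂y = [(-185)·(-0.1) − (-20)·(-0.2)] / -6875 = -0.002109
Flow = −∇h = (-0.001309 east, +0.002109 north), which points northwest.

NW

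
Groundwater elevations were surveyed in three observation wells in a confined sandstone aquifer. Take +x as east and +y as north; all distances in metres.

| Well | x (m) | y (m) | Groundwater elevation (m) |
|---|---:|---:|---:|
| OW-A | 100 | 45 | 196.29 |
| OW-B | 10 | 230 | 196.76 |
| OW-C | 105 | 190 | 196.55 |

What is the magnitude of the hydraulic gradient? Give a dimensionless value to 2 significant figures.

0.0023

Differences from OW-A: to OW-B (Δx, Δy, Δh) = (-90, 185, +0.47); to OW-C = (5, 145, +0.26).
Determinant of the coordinate differences = (-90)·145 − 5·185 = -13975.
∂h/∂x = [(+0.47)·145 − (+0.26)·185] / -13975 = -0.001435
∂h/∂y = [(-90)·(+0.26) − 5·(+0.47)] / -13975 = +0.001843
|∇h| = √(-0.001435² + 0.001843²) = 0.002336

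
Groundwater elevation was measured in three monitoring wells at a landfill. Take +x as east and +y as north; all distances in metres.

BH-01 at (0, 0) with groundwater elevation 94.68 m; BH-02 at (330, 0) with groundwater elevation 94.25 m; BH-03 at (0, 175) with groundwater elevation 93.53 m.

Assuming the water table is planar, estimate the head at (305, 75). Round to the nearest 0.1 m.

∂h/∂x = (94.25 − 94.68) / (330 − 0) = -0.001303
∂h/∂y = (93.53 − 94.68) / (175 − 0) = -0.006571
h(305, 75) = 94.68 + (-0.001303)·(305) + (-0.006571)·(75) = 94.68 -0.397 -0.493 = 93.790 m.

93.8 m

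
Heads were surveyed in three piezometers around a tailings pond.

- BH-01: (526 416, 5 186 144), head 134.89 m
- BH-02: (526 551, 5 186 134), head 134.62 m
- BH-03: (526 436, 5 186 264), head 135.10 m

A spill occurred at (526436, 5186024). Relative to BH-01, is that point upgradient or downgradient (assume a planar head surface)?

Taking BH-01 as reference: BH-02−BH-01 = (135, -10, -0.27); BH-03−BH-01 = (20, 120, +0.21).
Solve a·Δx + b·Δy = Δh: det = 135·120 − 20·(-10) = 16400.
∂h/∂x = [(-0.27)·120 − (+0.21)·(-10)] / 16400 = -0.001848
∂h/∂y = [135·(+0.21) − 20·(-0.27)] / 16400 = +0.002058
Head at (526436, 5186024) = 134.89 + (-0.001848)·(20) + (+0.002058)·(-120) = 134.61 m.
That is lower than the 134.89 m at BH-01, so the point is downgradient.

downgradient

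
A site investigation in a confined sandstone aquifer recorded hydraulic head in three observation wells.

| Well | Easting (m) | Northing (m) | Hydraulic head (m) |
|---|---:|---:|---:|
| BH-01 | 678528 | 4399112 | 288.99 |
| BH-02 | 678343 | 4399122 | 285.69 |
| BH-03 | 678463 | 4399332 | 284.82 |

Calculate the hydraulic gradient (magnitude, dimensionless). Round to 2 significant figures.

With h = a·x + b·y + c and BH-01 as origin, the differences give:
  (-185)·a + 10·b = -3.30
  (-65)·a + 220·b = -4.17
Eliminate b (×220 and ×10, subtract): -40050·a = -684.300 → a = ∂h/∂x = +0.01709
Back-substitute: b = ∂h/∂y = -0.01391.
|∇h| = √(0.01709² + -0.01391²) = 0.02204

0.022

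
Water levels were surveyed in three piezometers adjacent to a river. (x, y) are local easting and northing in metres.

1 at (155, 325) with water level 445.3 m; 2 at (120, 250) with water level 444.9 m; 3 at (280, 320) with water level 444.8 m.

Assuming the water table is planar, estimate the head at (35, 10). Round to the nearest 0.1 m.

Taking 1 as reference: 2−1 = (-35, -75, -0.4); 3−1 = (125, -5, -0.5).
Determinant of the coordinate differences = (-35)·(-5) − 125·(-75) = 9550.
∂h/∂x = [(-0.4)·(-5) − (-0.5)·(-75)] / 9550 = -0.003717
∂h/∂y = [(-35)·(-0.5) − 125·(-0.4)] / 9550 = +0.007068
h(35, 10) = 445.3 + (-0.003717)·(-120) + (+0.007068)·(-315) = 445.3 +0.446 -2.226 = 443.520 m.

443.5 m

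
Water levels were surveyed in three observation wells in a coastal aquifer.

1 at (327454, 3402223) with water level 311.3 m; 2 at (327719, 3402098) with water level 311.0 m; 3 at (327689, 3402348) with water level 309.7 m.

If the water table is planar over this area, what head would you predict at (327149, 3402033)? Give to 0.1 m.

Differences from 1: to 2 (Δx, Δy, Δh) = (265, -125, -0.3); to 3 = (235, 125, -1.6).
Solve a·Δx + b·Δy = Δh: det = 265·125 − 235·(-125) = 62500.
∂h/∂x = [(-0.3)·125 − (-1.6)·(-125)] / 62500 = -0.003800
∂h/∂y = [265·(-1.6) − 235·(-0.3)] / 62500 = -0.005656
h(327149, 3402033) = 311.3 + (-0.003800)·(-305) + (-0.005656)·(-190) = 311.3 +1.159 +1.075 = 313.534 m.

313.5 m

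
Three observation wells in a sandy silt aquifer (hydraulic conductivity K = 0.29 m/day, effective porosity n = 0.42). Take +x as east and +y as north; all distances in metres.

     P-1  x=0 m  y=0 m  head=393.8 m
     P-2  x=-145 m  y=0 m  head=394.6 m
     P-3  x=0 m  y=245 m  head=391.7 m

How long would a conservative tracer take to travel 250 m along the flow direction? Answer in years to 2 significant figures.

97 years

∂h/∂x = (394.6 − 393.8) / (-145 − 0) = -0.005517
∂h/∂y = (391.7 − 393.8) / (245 − 0) = -0.008571
|∇h| = √(-0.005517² + -0.008571²) = 0.01019
Seepage velocity v = K·i/n = 0.29 × 0.01019 / 0.42 = 0.007036 m/day.
t = 250 / 0.007036 = 3.553e+04 days = 97.3 years.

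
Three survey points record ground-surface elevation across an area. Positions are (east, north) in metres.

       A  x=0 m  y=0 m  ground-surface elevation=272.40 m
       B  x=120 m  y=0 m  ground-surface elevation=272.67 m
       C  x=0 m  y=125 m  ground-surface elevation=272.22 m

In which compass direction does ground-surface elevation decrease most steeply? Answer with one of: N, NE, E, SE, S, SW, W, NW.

NW

∂z/∂x = (272.67 − 272.40) / (120 − 0) = +0.002250
∂z/∂y = (272.22 − 272.40) / (125 − 0) = -0.001440
Steepest decrease is along −∇f = (-0.002250 E, +0.001440 N) → northwest.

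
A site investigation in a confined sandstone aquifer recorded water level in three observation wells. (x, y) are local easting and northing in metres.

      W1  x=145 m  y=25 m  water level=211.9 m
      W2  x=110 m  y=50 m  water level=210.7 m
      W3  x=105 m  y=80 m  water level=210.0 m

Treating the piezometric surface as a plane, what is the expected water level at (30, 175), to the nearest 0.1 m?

Taking W1 as reference: W2−W1 = (-35, 25, -1.2); W3−W1 = (-40, 55, -1.9).
Determinant of the coordinate differences = (-35)·55 − (-40)·25 = -925.
∂h/∂x = [(-1.2)·55 − (-1.9)·25] / -925 = +0.02000
∂h/∂y = [(-35)·(-1.9) − (-40)·(-1.2)] / -925 = -0.02000
h(30, 175) = 211.9 + (+0.02000)·(-115) + (-0.02000)·(150) = 211.9 -2.300 -3.000 = 206.600 m.

206.6 m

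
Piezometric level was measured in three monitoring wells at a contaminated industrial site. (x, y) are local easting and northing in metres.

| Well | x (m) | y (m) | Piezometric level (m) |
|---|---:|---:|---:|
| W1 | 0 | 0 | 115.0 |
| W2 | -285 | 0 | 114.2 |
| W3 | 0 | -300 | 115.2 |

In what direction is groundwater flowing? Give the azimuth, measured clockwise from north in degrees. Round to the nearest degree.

283°

∂h/∂x = (114.2 − 115.0) / (-285 − 0) = +0.002807
∂h/∂y = (115.2 − 115.0) / (-300 − 0) = -0.0006667
Flow direction (−∇h) has components (-0.002807 E, +0.0006667 N).
Azimuth = atan2(E, N) = atan2(-0.002807, +0.0006667) = 283.4° ≈ 283°.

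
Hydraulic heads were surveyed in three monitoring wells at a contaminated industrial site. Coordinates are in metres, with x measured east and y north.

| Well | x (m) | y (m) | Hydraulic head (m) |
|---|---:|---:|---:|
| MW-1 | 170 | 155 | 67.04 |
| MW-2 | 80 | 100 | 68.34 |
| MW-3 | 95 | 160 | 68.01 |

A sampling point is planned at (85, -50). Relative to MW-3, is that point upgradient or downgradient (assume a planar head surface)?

upgradient

Taking MW-1 as reference: MW-2−MW-1 = (-90, -55, +1.30); MW-3−MW-1 = (-75, 5, +0.97).
Solve a·Δx + b·Δy = Δh: det = (-90)·5 − (-75)·(-55) = -4575.
∂h/∂x = [(+1.30)·5 − (+0.97)·(-55)] / -4575 = -0.01308
∂h/∂y = [(-90)·(+0.97) − (-75)·(+1.30)] / -4575 = -0.002230
Head at (85, -50) = 67.04 + (-0.01308)·(-85) + (-0.002230)·(-205) = 68.61 m.
That is higher than the 68.01 m at MW-3, so the point is upgradient.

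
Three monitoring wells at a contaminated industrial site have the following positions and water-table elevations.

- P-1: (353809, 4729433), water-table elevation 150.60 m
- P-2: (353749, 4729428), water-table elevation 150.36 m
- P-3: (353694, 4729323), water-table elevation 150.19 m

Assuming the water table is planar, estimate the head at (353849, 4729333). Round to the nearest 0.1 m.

With h = a·x + b·y + c and P-1 as origin, the differences give:
  (-60)·a + (-5)·b = -0.24
  (-115)·a + (-110)·b = -0.41
Eliminate b (×(-110) and ×(-5), subtract): 6025·a = 24.350 → a = ∂h/∂x = +0.004041
Back-substitute: b = ∂h/∂y = -0.0004979.
h(353849, 4729333) = 150.60 + (+0.004041)·(40) + (-0.0004979)·(-100) = 150.60 +0.162 +0.050 = 150.811 m.

150.8 m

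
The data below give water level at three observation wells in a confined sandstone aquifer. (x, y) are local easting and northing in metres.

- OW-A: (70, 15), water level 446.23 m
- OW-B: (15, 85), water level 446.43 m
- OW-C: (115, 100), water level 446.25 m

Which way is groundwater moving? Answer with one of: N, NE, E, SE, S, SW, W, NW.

Three-point gradient (reference OW-A): Δ to OW-B = (-55, 70, +0.20), Δ to OW-C = (45, 85, +0.02).
∂h/∂x = -0.001994, ∂h/∂y = +0.001291 (det = -7825).
Flow = −∇h = (+0.001994 east, -0.001291 north), which points southeast.

SE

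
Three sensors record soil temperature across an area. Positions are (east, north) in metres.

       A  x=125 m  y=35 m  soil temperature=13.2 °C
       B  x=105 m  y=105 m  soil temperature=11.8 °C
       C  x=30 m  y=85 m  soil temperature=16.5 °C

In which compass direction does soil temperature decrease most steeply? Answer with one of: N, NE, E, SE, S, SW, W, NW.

NE

Taking A as reference: B−A = (-20, 70, -1.4); C−A = (-95, 50, +3.3).
Determinant of the coordinate differences = (-20)·50 − (-95)·70 = 5650.
∂T/∂x = [(-1.4)·50 − (+3.3)·70] / 5650 = -0.05327
∂T/∂y = [(-20)·(+3.3) − (-95)·(-1.4)] / 5650 = -0.03522
Steepest decrease is along −∇f = (+0.05327 E, +0.03522 N) → northeast.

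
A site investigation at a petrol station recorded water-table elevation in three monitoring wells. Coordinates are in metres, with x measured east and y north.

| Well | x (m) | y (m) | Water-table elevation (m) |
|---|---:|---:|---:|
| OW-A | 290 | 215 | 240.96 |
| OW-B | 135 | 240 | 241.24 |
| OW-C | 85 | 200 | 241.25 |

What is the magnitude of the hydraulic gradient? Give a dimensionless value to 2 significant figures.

With h = a·x + b·y + c and OW-A as origin, the differences give:
  (-155)·a + 25·b = +0.28
  (-205)·a + (-15)·b = +0.29
Eliminate b (×(-15) and ×25, subtract): 7450·a = -11.450 → a = ∂h/∂x = -0.001537
Back-substitute: b = ∂h/∂y = +0.001671.
|∇h| = √(-0.001537² + 0.001671²) = 0.00227

0.0023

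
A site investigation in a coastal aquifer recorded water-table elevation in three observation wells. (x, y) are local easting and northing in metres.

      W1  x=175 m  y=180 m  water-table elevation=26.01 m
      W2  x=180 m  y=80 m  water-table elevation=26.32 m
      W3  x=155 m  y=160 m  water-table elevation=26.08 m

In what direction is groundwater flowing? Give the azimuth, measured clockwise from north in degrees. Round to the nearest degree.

With h = a·x + b·y + c and W1 as origin, the differences give:
  5·a + (-100)·b = +0.31
  (-20)·a + (-20)·b = +0.07
Eliminate b (×(-20) and ×(-100), subtract): -2100·a = 0.800 → a = ∂h/∂x = -0.0003810
Back-substitute: b = ∂h/∂y = -0.003119.
Flow direction (−∇h) has components (+0.0003810 E, +0.003119 N).
Azimuth = atan2(E, N) = atan2(+0.0003810, +0.003119) = 7.0° ≈ 007°.

007°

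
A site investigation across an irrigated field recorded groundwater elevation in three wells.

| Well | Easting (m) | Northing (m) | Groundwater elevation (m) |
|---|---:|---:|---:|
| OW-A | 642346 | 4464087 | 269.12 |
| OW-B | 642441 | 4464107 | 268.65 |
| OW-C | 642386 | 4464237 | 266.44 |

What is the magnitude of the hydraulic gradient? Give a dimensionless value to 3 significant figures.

0.0176

Taking OW-A as reference: OW-B−OW-A = (95, 20, -0.47); OW-C−OW-A = (40, 150, -2.68).
Solve a·Δx + b·Δy = Δh: det = 95·150 − 40·20 = 13450.
∂h/∂x = [(-0.47)·150 − (-2.68)·20] / 13450 = -0.001257
∂h/∂y = [95·(-2.68) − 40·(-0.47)] / 13450 = -0.01753
|∇h| = √(-0.001257² + -0.01753²) = 0.01758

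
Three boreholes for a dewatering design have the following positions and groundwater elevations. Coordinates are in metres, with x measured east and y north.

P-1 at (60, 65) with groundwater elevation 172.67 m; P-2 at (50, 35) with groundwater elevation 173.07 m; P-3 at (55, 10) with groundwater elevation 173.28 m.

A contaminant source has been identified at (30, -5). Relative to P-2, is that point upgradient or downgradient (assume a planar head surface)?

Three-point gradient (reference P-1): Δ to P-2 = (-10, -30, +0.40), Δ to P-3 = (-5, -55, +0.61).
∂h/∂x = -0.009250, ∂h/∂y = -0.01025 (det = 400).
Head at (30, -5) = 172.67 + (-0.009250)·(-30) + (-0.01025)·(-70) = 173.66 m.
That is higher than the 173.07 m at P-2, so the point is upgradient.

upgradient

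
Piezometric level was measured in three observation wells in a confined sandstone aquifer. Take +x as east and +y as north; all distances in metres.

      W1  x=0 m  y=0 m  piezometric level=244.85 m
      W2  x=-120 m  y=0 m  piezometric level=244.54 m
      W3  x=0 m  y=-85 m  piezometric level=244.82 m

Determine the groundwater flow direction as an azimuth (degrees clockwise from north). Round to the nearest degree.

262°

∂h/∂x = (244.54 − 244.85) / (-120 − 0) = +0.002583
∂h/∂y = (244.82 − 244.85) / (-85 − 0) = +0.0003529
Flow direction (−∇h) has components (-0.002583 E, -0.0003529 N).
Azimuth = atan2(E, N) = atan2(-0.002583, -0.0003529) = 262.2° ≈ 262°.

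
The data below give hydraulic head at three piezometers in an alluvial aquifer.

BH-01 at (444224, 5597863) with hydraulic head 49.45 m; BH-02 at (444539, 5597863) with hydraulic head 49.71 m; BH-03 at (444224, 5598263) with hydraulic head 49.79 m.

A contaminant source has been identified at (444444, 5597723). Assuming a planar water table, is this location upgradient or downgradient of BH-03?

∂h/∂x = (49.71 − 49.45) / (444539 − 444224) = +0.0008254
∂h/∂y = (49.79 − 49.45) / (5598263 − 5597863) = +0.0008500
Head at (444444, 5597723) = 49.45 + (+0.0008254)·(220) + (+0.0008500)·(-140) = 49.51 m.
That is lower than the 49.79 m at BH-03, so the point is downgradient.

downgradient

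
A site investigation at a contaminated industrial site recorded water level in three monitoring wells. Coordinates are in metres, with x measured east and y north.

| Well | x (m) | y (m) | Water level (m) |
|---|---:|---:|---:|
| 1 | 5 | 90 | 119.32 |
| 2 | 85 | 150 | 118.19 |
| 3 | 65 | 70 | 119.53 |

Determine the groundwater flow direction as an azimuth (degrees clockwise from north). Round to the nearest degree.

007°

Differences from 1: to 2 (Δx, Δy, Δh) = (80, 60, -1.13); to 3 = (60, -20, +0.21).
Determinant of the coordinate differences = 80·(-20) − 60·60 = -5200.
∂h/∂x = [(-1.13)·(-20) − (+0.21)·60] / -5200 = -0.001923
∂h/∂y = [80·(+0.21) − 60·(-1.13)] / -5200 = -0.01627
Flow direction (−∇h) has components (+0.001923 E, +0.01627 N).
Azimuth = atan2(E, N) = atan2(+0.001923, +0.01627) = 6.7° ≈ 007°.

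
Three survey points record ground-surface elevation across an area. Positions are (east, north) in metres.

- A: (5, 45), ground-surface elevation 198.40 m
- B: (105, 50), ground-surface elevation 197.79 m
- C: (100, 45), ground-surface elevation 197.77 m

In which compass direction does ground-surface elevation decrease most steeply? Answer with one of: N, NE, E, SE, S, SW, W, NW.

SE

With z = a·x + b·y + c and A as origin, the differences give:
  100·a + 5·b = -0.61
  95·a + 0·b = -0.63
Eliminate b (×0 and ×5, subtract): -475·a = 3.150 → a = ∂z/∂x = -0.006632
Back-substitute: b = ∂z/∂y = +0.01063.
Steepest decrease is along −∇f = (+0.006632 E, -0.01063 N) → southeast.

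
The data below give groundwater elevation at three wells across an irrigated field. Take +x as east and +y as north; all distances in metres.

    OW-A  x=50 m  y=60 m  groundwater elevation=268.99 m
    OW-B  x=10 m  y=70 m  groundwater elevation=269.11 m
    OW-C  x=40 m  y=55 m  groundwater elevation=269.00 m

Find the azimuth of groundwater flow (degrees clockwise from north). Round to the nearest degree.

139°

Differences from OW-A: to OW-B (Δx, Δy, Δh) = (-40, 10, +0.12); to OW-C = (-10, -5, +0.01).
Solve a·Δx + b·Δy = Δh: det = (-40)·(-5) − (-10)·10 = 300.
∂h/∂x = [(+0.12)·(-5) − (+0.01)·10] / 300 = -0.002333
∂h/∂y = [(-40)·(+0.01) − (-10)·(+0.12)] / 300 = +0.002667
Flow direction (−∇h) has components (+0.002333 E, -0.002667 N).
Azimuth = atan2(E, N) = atan2(+0.002333, -0.002667) = 138.8° ≈ 139°.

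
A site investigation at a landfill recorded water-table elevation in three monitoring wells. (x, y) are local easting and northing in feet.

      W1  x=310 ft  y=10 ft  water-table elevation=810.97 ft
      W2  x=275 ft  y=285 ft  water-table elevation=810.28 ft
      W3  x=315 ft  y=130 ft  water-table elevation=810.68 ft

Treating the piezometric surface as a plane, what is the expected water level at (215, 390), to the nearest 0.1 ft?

810.0 ft

Differences from W1: to W2 (Δx, Δy, Δh) = (-35, 275, -0.69); to W3 = (5, 120, -0.29).
Determinant of the coordinate differences = (-35)·120 − 5·275 = -5575.
∂h/∂x = [(-0.69)·120 − (-0.29)·275] / -5575 = +0.0005471
∂h/∂y = [(-35)·(-0.29) − 5·(-0.69)] / -5575 = -0.002439
h(215, 390) = 810.97 + (+0.0005471)·(-95) + (-0.002439)·(380) = 810.97 -0.052 -0.927 = 809.991 ft.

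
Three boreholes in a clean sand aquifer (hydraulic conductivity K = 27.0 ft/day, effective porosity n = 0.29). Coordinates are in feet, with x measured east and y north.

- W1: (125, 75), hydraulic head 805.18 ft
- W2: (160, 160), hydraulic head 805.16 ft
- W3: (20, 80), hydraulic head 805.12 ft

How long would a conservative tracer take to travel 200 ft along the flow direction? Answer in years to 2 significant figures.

8.2 years

With h = a·x + b·y + c and W1 as origin, the differences give:
  35·a + 85·b = -0.02
  (-105)·a + 5·b = -0.06
Eliminate b (×5 and ×85, subtract): 9100·a = 5.000 → a = ∂h/∂x = +0.0005495
Back-substitute: b = ∂h/∂y = -0.0004615.
|∇h| = √(0.0005495² + -0.0004615²) = 0.0007176
Seepage velocity v = K·i/n = 27.0 × 0.0007176 / 0.29 = 0.06681 ft/day.
t = 200 / 0.06681 = 2994 days = 8.2 years.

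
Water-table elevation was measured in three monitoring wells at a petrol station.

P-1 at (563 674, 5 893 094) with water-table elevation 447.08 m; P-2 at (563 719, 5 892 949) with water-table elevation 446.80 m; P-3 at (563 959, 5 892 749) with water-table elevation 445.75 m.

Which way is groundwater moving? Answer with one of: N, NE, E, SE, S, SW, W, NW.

E

Differences from P-1: to P-2 (Δx, Δy, Δh) = (45, -145, -0.28); to P-3 = (285, -345, -1.33).
Solve a·Δx + b·Δy = Δh: det = 45·(-345) − 285·(-145) = 25800.
∂h/∂x = [(-0.28)·(-345) − (-1.33)·(-145)] / 25800 = -0.003731
∂h/∂y = [45·(-1.33) − 285·(-0.28)] / 25800 = +0.0007733
Flow = −∇h = (+0.003731 east, -0.0007733 north), which points east.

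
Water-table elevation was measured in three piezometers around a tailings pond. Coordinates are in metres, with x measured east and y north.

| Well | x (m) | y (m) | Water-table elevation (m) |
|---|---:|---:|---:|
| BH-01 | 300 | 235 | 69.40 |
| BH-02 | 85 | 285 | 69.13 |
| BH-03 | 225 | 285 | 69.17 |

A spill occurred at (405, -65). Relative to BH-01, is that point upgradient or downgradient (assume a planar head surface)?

upgradient

Three-point gradient (reference BH-01): Δ to BH-02 = (-215, 50, -0.27), Δ to BH-03 = (-75, 50, -0.23).
∂h/∂x = +0.0002857, ∂h/∂y = -0.004171 (det = -7000).
Head at (405, -65) = 69.40 + (+0.0002857)·(105) + (-0.004171)·(-300) = 70.68 m.
That is higher than the 69.40 m at BH-01, so the point is upgradient.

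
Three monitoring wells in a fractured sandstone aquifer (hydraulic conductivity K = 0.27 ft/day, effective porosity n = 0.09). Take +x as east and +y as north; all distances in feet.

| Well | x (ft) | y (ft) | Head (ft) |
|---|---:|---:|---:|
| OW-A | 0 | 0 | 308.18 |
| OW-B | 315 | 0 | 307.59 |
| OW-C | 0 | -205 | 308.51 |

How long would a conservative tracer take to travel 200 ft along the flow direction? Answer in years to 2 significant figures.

74 years

∂h/∂x = (307.59 − 308.18) / (315 − 0) = -0.001873
∂h/∂y = (308.51 − 308.18) / (-205 − 0) = -0.001610
|∇h| = √(-0.001873² + -0.001610²) = 0.00247
Seepage velocity v = K·i/n = 0.27 × 0.00247 / 0.09 = 0.00741 ft/day.
t = 200 / 0.00741 = 2.699e+04 days = 73.9 years.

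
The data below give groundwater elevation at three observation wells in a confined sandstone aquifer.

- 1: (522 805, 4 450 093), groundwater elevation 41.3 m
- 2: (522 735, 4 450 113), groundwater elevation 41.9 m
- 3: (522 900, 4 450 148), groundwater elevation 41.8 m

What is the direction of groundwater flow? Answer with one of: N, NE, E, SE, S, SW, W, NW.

With h = a·x + b·y + c and 1 as origin, the differences give:
  (-70)·a + 20·b = +0.6
  95·a + 55·b = +0.5
Eliminate b (×55 and ×20, subtract): -5750·a = 23.00 → a = ∂h/∂x = -0.004000
Back-substitute: b = ∂h/∂y = +0.01600.
Flow = −∇h = (+0.004000 east, -0.01600 north), which points south.

S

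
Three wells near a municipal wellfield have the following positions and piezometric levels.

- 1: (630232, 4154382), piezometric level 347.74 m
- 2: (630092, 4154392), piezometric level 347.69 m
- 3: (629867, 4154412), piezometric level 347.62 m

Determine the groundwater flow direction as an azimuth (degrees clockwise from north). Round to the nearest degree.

Differences from 1: to 2 (Δx, Δy, Δh) = (-140, 10, -0.05); to 3 = (-365, 30, -0.12).
Determinant of the coordinate differences = (-140)·30 − (-365)·10 = -550.
∂h/∂x = [(-0.05)·30 − (-0.12)·10] / -550 = +0.0005455
∂h/∂y = [(-140)·(-0.12) − (-365)·(-0.05)] / -550 = +0.002636
Flow direction (−∇h) has components (-0.0005455 E, -0.002636 N).
Azimuth = atan2(E, N) = atan2(-0.0005455, -0.002636) = 191.7° ≈ 192°.

192°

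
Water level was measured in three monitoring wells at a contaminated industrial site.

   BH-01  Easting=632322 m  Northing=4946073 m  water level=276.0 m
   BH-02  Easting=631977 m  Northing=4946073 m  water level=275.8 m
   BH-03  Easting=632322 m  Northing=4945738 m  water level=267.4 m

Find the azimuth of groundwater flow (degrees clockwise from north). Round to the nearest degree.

181°

∂h/∂x = (275.8 − 276.0) / (631977 − 632322) = +0.0005797
∂h/∂y = (267.4 − 276.0) / (4945738 − 4946073) = +0.02567
Flow direction (−∇h) has components (-0.0005797 E, -0.02567 N).
Azimuth = atan2(E, N) = atan2(-0.0005797, -0.02567) = 181.3° ≈ 181°.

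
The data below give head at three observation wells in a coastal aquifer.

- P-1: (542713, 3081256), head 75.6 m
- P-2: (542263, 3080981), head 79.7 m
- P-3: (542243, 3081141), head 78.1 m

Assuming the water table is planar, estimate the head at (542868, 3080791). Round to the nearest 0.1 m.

With h = a·x + b·y + c and P-1 as origin, the differences give:
  (-450)·a + (-275)·b = +4.1
  (-470)·a + (-115)·b = +2.5
Eliminate b (×(-115) and ×(-275), subtract): -77500·a = 216.00 → a = ∂h/∂x = -0.002787
Back-substitute: b = ∂h/∂y = -0.01035.
h(542868, 3080791) = 75.6 + (-0.002787)·(155) + (-0.01035)·(-465) = 75.6 -0.432 +4.812 = 79.980 m.

80.0 m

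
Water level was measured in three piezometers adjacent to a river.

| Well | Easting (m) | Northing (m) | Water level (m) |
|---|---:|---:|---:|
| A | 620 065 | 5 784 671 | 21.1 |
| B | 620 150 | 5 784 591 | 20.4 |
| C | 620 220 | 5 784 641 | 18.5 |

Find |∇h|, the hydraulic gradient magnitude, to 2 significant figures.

0.022

Three-point gradient (reference A): Δ to B = (85, -80, -0.7), Δ to C = (155, -30, -2.6).
∂h/∂x = -0.01898, ∂h/∂y = -0.01142 (det = 9850).
|∇h| = √(-0.01898² + -0.01142²) = 0.02215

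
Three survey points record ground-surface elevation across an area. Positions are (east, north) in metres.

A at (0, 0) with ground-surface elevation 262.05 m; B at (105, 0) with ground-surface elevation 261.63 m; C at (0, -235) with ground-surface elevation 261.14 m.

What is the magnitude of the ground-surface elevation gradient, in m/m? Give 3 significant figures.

0.00557 m/m

∂z/∂x = (261.63 − 262.05) / (105 − 0) = -0.004000
∂z/∂y = (261.14 − 262.05) / (-235 − 0) = +0.003872
|∇f| = √(-0.004000² + 0.003872²) = 0.005567 m/m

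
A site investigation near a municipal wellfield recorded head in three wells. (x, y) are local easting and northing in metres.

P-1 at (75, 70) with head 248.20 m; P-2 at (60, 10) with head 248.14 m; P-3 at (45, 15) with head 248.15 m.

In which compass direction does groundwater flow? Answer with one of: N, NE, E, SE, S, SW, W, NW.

Three-point gradient (reference P-1): Δ to P-2 = (-15, -60, -0.06), Δ to P-3 = (-30, -55, -0.05).
∂h/∂x = -0.0003077, ∂h/∂y = +0.001077 (det = -975).
Flow = −∇h = (+0.0003077 east, -0.001077 north), which points south.

S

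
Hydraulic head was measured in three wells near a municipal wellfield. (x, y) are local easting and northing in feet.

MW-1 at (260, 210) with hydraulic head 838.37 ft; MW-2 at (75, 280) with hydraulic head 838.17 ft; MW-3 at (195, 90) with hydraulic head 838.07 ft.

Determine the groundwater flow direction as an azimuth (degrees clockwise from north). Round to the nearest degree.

Differences from MW-1: to MW-2 (Δx, Δy, Δh) = (-185, 70, -0.20); to MW-3 = (-65, -120, -0.30).
Determinant of the coordinate differences = (-185)·(-120) − (-65)·70 = 26750.
∂h/∂x = [(-0.20)·(-120) − (-0.30)·70] / 26750 = +0.001682
∂h/∂y = [(-185)·(-0.30) − (-65)·(-0.20)] / 26750 = +0.001589
Flow direction (−∇h) has components (-0.001682 E, -0.001589 N).
Azimuth = atan2(E, N) = atan2(-0.001682, -0.001589) = 226.6° ≈ 227°.

227°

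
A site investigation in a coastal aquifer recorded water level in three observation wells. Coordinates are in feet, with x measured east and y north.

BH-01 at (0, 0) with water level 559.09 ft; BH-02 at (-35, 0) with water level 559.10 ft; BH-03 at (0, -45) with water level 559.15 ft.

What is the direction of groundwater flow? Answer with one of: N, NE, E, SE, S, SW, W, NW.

N

∂h/∂x = (559.10 − 559.09) / (-35 − 0) = -0.0002857
∂h/∂y = (559.15 − 559.09) / (-45 − 0) = -0.001333
Flow = −∇h = (+0.0002857 east, +0.001333 north), which points north.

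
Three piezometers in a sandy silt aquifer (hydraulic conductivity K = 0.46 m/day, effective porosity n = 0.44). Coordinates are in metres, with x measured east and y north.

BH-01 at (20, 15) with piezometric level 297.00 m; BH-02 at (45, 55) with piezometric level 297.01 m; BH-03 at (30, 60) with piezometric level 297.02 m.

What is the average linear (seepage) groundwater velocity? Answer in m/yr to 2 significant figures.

0.28 m/yr

Taking BH-01 as reference: BH-02−BH-01 = (25, 40, +0.01); BH-03−BH-01 = (10, 45, +0.02).
Determinant of the coordinate differences = 25·45 − 10·40 = 725.
∂h/∂x = [(+0.01)·45 − (+0.02)·40] / 725 = -0.0004828
∂h/∂y = [25·(+0.02) − 10·(+0.01)] / 725 = +0.0005517
|∇h| = √(-0.0004828² + 0.0005517²) = 0.0007331
Seepage velocity v = K·i/n = 0.46 × 0.0007331 / 0.44 = 0.0007664 m/day = 0.2799 m/yr.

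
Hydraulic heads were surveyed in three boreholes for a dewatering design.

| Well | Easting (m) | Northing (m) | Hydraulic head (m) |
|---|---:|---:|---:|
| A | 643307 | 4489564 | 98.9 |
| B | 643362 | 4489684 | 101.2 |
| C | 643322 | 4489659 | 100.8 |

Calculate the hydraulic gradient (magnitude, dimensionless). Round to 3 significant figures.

0.0206

Differences from A: to B (Δx, Δy, Δh) = (55, 120, +2.3); to C = (15, 95, +1.9).
Determinant of the coordinate differences = 55·95 − 15·120 = 3425.
∂h/∂x = [(+2.3)·95 − (+1.9)·120] / 3425 = -0.002774
∂h/∂y = [55·(+1.9) − 15·(+2.3)] / 3425 = +0.02044
|∇h| = √(-0.002774² + 0.02044²) = 0.02063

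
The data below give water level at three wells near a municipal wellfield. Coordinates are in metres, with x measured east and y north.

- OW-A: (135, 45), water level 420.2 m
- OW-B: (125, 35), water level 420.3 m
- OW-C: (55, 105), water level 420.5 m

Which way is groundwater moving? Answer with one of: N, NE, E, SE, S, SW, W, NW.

Three-point gradient (reference OW-A): Δ to OW-B = (-10, -10, +0.1), Δ to OW-C = (-80, 60, +0.3).
∂h/∂x = -0.006429, ∂h/∂y = -0.003571 (det = -1400).
Flow = −∇h = (+0.006429 east, +0.003571 north), which points northeast.

NE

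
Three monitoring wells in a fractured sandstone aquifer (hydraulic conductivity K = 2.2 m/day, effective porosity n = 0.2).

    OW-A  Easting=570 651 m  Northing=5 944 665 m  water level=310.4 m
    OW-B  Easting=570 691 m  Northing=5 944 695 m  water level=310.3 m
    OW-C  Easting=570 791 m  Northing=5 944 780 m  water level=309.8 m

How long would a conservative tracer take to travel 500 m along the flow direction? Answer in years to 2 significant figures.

4.2 years

Taking OW-A as reference: OW-B−OW-A = (40, 30, -0.1); OW-C−OW-A = (140, 115, -0.6).
Solve a·Δx + b·Δy = Δh: det = 40·115 − 140·30 = 400.
∂h/∂x = [(-0.1)·115 − (-0.6)·30] / 400 = +0.01625
∂h/∂y = [40·(-0.6) − 140·(-0.1)] / 400 = -0.02500
|∇h| = √(0.01625² + -0.02500²) = 0.02982
Seepage velocity v = K·i/n = 2.2 × 0.02982 / 0.2 = 0.328 m/day.
t = 500 / 0.328 = 1524 days = 4.17 years.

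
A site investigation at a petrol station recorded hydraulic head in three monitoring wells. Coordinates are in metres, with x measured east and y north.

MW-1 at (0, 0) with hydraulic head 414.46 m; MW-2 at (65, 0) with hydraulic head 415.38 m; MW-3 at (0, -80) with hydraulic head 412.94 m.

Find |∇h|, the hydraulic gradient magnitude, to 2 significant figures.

∂h/∂x = (415.38 − 414.46) / (65 − 0) = +0.01415
∂h/∂y = (412.94 − 414.46) / (-80 − 0) = +0.01900
|∇h| = √(0.01415² + 0.01900²) = 0.02369

0.024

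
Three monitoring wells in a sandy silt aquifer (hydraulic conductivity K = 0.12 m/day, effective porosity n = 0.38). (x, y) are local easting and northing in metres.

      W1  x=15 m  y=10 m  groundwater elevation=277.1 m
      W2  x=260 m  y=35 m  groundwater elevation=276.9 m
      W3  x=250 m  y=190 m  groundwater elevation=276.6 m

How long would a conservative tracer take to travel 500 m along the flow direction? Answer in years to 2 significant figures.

Three-point gradient (reference W1): Δ to W2 = (245, 25, -0.2), Δ to W3 = (235, 180, -0.5).
∂h/∂x = -0.0006148, ∂h/∂y = -0.001975 (det = 38225).
|∇h| = √(-0.0006148² + -0.001975²) = 0.002068
Seepage velocity v = K·i/n = 0.12 × 0.002068 / 0.38 = 0.0006531 m/day.
t = 500 / 0.0006531 = 7.656e+05 days = 2.1e+03 years.

2100 years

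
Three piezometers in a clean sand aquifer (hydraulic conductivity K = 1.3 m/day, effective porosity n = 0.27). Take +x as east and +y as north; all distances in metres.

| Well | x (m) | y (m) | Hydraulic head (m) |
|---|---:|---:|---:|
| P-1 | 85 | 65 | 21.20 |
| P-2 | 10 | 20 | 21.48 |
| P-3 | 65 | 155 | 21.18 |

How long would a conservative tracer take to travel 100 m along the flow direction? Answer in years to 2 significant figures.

17 years

Three-point gradient (reference P-1): Δ to P-2 = (-75, -45, +0.28), Δ to P-3 = (-20, 90, -0.02).
∂h/∂x = -0.003176, ∂h/∂y = -0.0009281 (det = -7650).
|∇h| = √(-0.003176² + -0.0009281²) = 0.003309
Seepage velocity v = K·i/n = 1.3 × 0.003309 / 0.27 = 0.01593 m/day.
t = 100 / 0.01593 = 6277 days = 17.2 years.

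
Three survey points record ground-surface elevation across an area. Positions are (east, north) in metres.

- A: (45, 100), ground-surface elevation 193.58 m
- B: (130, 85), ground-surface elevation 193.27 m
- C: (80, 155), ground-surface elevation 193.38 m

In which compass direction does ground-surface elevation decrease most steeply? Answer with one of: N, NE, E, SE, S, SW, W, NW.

E

Differences from A: to B (Δx, Δy, Δh) = (85, -15, -0.31); to C = (35, 55, -0.20).
Determinant of the coordinate differences = 85·55 − 35·(-15) = 5200.
∂z/∂x = [(-0.31)·55 − (-0.20)·(-15)] / 5200 = -0.003856
∂z/∂y = [85·(-0.20) − 35·(-0.31)] / 5200 = -0.001183
Steepest decrease is along −∇f = (+0.003856 E, +0.001183 N) → east.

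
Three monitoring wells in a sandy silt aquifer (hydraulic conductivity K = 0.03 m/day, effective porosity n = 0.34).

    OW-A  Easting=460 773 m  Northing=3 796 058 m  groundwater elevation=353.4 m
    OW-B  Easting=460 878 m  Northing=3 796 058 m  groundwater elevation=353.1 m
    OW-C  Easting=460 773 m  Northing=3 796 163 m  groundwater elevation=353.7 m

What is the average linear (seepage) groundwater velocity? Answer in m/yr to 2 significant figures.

∂h/∂x = (353.1 − 353.4) / (460878 − 460773) = -0.002857
∂h/∂y = (353.7 − 353.4) / (3796163 − 3796058) = +0.002857
|∇h| = √(-0.002857² + 0.002857²) = 0.00404
Seepage velocity v = K·i/n = 0.03 × 0.00404 / 0.34 = 0.0003565 m/day = 0.1302 m/yr.

0.13 m/yr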